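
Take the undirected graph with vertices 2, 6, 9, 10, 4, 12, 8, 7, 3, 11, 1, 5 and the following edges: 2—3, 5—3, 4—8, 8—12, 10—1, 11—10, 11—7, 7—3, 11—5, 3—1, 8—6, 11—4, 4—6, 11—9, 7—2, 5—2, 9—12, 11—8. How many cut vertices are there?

1

Removing 11 increases the component count from 1 to 2, so 11 is a cut vertex.
By contrast removing 8 leaves 1 component; it is not a cut vertex. No other vertex is a cut vertex either.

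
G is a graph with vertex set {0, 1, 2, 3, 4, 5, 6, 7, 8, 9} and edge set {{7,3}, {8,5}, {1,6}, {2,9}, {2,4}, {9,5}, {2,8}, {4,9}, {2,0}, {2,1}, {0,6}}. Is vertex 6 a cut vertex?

Deleting 6 leaves 2 components (was 2), so 6 is not a cut vertex.

No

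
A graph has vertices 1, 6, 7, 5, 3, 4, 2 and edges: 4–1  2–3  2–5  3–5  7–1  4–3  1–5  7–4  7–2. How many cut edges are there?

The edges on the cycle 7-4-3-5-2-7 are not bridges since each lies on that cycle.
Every edge lies on some cycle, so there are no bridges.

0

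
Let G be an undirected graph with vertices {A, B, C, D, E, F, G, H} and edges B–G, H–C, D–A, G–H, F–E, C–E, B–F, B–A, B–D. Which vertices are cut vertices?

Removing B increases the component count from 1 to 2, so B is a cut vertex.
By contrast removing H leaves 1 component; it is not a cut vertex. No other vertex is a cut vertex either.

B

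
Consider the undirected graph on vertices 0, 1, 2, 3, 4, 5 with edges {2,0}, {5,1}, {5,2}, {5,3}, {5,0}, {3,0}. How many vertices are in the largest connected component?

5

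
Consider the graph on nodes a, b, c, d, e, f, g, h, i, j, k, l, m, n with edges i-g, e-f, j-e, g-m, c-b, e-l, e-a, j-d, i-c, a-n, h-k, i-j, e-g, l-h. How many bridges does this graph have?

10

The edges on the cycle i-j-e-g-i are not bridges since each lies on that cycle.
But removing e-f disconnects e from f; removing l-h disconnects l from h; removing c-i disconnects c from i; removing d-j disconnects d from j — these are bridges.
In total 10 edges are bridges.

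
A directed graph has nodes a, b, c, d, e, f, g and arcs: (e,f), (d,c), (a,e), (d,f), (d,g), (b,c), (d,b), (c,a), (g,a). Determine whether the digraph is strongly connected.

There is no directed path from g to c, so the graph is not strongly connected.

No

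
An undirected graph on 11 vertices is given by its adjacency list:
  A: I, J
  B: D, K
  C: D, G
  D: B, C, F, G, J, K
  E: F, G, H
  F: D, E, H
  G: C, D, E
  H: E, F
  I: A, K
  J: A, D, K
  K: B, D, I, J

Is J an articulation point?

No

Deleting J leaves 1 component (was 1) (its neighbors A, D, K remain connected to each other), so J is not a cut vertex.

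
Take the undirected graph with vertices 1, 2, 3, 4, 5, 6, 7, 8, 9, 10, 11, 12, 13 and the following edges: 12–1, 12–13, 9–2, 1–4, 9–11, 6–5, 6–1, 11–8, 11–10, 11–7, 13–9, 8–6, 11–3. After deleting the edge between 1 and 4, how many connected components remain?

2

Before removal there is 1 component.
1–4 is a bridge — removing it separates 1's side from 4's side.
After removal: 2 components.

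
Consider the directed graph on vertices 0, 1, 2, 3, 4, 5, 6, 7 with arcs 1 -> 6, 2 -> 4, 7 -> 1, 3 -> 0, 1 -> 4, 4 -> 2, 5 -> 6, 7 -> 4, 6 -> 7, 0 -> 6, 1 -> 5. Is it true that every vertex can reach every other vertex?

There is no directed path from 0 to 3, so the graph is not strongly connected.

No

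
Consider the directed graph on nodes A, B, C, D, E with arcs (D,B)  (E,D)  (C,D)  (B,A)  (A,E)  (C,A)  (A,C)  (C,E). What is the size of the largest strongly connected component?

{A, B, C, D, E} are all mutually reachable — one SCC of size 5.
The largest has 5 vertices.

5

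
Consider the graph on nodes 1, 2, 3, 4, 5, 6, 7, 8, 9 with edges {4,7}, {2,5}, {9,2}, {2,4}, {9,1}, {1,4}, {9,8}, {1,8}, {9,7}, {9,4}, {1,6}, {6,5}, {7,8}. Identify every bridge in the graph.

none

The edges on the cycle 9-1-6-5-2-9 are not bridges since each lies on that cycle.
Every edge lies on some cycle, so there are no bridges.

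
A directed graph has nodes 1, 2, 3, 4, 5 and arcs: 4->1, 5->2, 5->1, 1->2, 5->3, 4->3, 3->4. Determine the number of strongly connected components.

{3, 4} are all mutually reachable — one SCC of size 2.
{2} is an SCC by itself.
{1} is an SCC by itself.
{5} is an SCC by itself.
That gives 4 strongly connected components.

4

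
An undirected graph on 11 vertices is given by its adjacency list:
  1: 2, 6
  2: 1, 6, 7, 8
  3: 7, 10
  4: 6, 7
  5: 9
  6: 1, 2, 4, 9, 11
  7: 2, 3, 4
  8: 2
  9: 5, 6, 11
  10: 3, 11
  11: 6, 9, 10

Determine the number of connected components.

Starting from 1 we can reach 1, 2, 3, 4, 5, 6, 7, 8, 9, 10, 11. That is one component of size 11.
Total: 1 component.

1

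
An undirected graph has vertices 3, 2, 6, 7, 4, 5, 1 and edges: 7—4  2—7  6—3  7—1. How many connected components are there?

5 is isolated — a component by itself.
Starting from 3 we can reach 3, 6. That is one component of size 2.
Starting from 1 we can reach 1, 2, 4, 7. That is one component of size 4.
Total: 3 components.

3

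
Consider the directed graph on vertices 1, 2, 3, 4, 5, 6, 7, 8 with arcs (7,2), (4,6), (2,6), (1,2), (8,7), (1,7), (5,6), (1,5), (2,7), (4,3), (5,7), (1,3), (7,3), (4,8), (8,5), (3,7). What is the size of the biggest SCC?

{2, 3, 7} are all mutually reachable — one SCC of size 3.
{8} is an SCC by itself.
{5} is an SCC by itself.
{6} is an SCC by itself.
{1} is an SCC by itself.
(and 1 more singleton SCC)
The largest has 3 vertices.

3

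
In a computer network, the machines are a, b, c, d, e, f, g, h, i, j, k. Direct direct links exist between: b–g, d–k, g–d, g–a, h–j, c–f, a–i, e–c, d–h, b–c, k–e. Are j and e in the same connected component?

Yes

From j we can reach a, b, c, d, e, f, g, h, i, j, k, which includes e.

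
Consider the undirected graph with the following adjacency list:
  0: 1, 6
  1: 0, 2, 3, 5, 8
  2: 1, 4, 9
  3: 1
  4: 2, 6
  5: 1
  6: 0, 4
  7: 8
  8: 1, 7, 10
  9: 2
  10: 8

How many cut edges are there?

The edges on the cycle 4-2-1-0-6-4 are not bridges since each lies on that cycle.
But removing 5-1 disconnects 5 from 1; removing 7-8 disconnects 7 from 8; removing 1-8 disconnects 1 from 8; removing 10-8 disconnects 10 from 8 — these are bridges.
In total 6 edges are bridges.

6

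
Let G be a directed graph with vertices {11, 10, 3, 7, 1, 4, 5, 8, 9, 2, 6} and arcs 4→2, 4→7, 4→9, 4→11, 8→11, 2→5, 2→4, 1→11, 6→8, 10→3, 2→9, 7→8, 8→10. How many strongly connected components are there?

10

{2, 4} are all mutually reachable — one SCC of size 2.
{5} is an SCC by itself.
{3} is an SCC by itself.
{7} is an SCC by itself.
{8} is an SCC by itself.
(and 5 more singleton SCCs)
That gives 10 strongly connected components.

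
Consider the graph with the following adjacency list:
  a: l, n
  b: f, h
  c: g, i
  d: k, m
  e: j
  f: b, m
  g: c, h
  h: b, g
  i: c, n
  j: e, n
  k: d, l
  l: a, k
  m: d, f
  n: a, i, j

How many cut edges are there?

The edges on the cycle b-f-m-d-k-l-a-n-i-c-g-h-b are not bridges since each lies on that cycle.
But removing j-n disconnects j from n; removing j-e disconnects j from e — these are bridges.
That makes 2 bridges.

2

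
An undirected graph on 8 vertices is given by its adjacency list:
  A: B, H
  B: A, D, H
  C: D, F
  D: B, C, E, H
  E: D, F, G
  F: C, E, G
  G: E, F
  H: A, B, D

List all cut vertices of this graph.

Removing D increases the component count from 1 to 2, so D is a cut vertex.
By contrast removing A leaves 1 component; it is not a cut vertex. No other vertex is a cut vertex either.

D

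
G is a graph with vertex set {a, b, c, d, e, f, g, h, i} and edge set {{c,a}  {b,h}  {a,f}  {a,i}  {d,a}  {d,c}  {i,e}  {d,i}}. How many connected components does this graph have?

g is isolated — a component by itself.
Starting from b we can reach b, h. That is one component of size 2.
Starting from a we can reach a, c, d, e, f, i. That is one component of size 6.
Total: 3 components.

3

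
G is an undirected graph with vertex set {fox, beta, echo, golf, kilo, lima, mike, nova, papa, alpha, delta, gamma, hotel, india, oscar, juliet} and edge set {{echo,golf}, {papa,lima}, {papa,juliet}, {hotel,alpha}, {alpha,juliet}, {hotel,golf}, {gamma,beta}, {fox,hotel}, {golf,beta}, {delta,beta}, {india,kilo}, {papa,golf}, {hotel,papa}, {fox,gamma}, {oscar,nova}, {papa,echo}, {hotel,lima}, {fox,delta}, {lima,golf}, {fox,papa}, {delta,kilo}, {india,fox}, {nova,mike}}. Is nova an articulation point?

Deleting nova raises the number of components from 2 to 3, so nova is a cut vertex.

Yes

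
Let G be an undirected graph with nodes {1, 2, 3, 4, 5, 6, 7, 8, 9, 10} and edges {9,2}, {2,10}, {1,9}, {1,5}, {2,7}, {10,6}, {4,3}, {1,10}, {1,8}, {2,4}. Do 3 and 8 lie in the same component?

From 3 we can reach 1, 2, 3, 4, 5, 6, 7, 8, 9, 10, which includes 8.

Yes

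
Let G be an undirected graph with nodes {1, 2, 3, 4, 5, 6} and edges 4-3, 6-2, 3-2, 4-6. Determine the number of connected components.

1 is isolated — a component by itself.
5 is isolated — a component by itself.
Starting from 2 we can reach 2, 3, 4, 6. That is one component of size 4.
Total: 3 components.

3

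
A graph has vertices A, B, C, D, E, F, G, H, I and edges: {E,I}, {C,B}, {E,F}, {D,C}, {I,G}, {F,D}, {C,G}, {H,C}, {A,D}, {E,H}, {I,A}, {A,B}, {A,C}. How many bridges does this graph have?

0

The edges on the cycle E-F-D-A-I-E are not bridges since each lies on that cycle.
Every edge lies on some cycle, so there are no bridges.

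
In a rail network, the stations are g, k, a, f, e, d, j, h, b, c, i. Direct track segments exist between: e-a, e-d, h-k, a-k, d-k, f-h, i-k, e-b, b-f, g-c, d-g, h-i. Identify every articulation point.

d, g

Removing d increases the component count from 2 to 3, so d is a cut vertex.
Removing g increases the component count from 2 to 3, so g is a cut vertex.
By contrast removing b leaves 2 components; it is not a cut vertex. No other vertex is a cut vertex either.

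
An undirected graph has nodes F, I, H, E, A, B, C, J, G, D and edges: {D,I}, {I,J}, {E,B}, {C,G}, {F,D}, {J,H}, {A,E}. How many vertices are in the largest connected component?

5

Starting from C we can reach C, G. That is one component of size 2.
Starting from A we can reach A, B, E. That is one component of size 3.
Starting from D we can reach D, F, H, I, J. That is one component of size 5.
The largest has 5 vertices.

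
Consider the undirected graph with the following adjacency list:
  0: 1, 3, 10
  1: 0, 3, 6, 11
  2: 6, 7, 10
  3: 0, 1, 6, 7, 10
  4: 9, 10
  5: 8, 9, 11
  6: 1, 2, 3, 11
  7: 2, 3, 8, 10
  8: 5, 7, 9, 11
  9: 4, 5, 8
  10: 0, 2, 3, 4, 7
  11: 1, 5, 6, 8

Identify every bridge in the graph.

none

The edges on the cycle 1-6-2-10-0-1 are not bridges since each lies on that cycle.
Every edge lies on some cycle, so there are no bridges.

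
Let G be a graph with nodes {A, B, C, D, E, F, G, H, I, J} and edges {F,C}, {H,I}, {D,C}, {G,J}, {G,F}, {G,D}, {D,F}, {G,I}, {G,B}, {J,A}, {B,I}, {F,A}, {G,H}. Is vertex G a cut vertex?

Deleting G raises the number of components from 2 to 3, so G is a cut vertex.

Yes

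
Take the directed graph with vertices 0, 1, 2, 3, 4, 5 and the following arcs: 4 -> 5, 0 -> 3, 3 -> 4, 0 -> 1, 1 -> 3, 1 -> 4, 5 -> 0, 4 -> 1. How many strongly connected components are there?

{0, 1, 3, 4, 5} are all mutually reachable — one SCC of size 5.
{2} is an SCC by itself.
That gives 2 strongly connected components.

2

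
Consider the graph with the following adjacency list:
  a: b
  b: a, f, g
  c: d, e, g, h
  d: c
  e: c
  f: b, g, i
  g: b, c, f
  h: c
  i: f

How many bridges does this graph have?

6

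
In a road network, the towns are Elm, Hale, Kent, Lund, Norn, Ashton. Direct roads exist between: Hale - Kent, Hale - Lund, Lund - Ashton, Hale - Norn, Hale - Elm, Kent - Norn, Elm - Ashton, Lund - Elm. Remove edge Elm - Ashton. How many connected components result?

Elm and Ashton are still connected via Elm-Lund-Ashton, so the component count stays at 1.

1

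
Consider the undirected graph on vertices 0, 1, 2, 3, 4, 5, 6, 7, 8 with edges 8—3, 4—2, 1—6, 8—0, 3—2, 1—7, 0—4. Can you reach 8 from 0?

From 0 we can reach 0, 2, 3, 4, 8, which includes 8.

Yes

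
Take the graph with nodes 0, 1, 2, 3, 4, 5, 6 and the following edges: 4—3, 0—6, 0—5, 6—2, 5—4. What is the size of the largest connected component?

1 is isolated — a component by itself.
Starting from 0 we can reach 0, 2, 3, 4, 5, 6. That is one component of size 6.
The largest has 6 vertices.

6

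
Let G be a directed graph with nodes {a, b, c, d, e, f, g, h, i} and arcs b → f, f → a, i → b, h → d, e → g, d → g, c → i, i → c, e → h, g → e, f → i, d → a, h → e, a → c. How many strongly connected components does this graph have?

{a, b, c, f, i} are all mutually reachable — one SCC of size 5.
{d, e, g, h} are all mutually reachable — one SCC of size 4.
That gives 2 strongly connected components.

2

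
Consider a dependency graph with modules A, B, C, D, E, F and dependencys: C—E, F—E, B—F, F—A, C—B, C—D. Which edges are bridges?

The edges on the cycle C-B-F-E-C are not bridges since each lies on that cycle.
But removing F—A disconnects F from A; removing C—D disconnects C from D — these are bridges.

A-F, C-D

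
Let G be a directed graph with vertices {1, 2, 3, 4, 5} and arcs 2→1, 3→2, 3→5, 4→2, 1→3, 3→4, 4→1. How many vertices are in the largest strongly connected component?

{1, 2, 3, 4} are all mutually reachable — one SCC of size 4.
{5} is an SCC by itself.
The largest has 4 vertices.

4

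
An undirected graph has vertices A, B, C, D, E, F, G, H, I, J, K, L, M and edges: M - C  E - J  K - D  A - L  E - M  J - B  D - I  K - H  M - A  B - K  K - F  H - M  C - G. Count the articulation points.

5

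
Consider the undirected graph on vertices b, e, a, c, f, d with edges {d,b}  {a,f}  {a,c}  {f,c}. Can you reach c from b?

No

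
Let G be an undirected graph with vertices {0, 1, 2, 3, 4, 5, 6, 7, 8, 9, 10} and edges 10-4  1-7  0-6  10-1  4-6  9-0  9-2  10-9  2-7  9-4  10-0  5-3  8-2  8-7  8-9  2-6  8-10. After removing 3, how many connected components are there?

With 3 gone, the remaining components are: {5}; {0, 1, 2, 4, 6, 7, 8, 9, 10}.
That is 2 components.

2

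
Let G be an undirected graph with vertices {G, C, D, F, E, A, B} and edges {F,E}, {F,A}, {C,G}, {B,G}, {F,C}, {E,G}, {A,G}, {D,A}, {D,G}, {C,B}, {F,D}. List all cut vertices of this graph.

none

Removing G, for instance, still leaves 1 component. No single vertex removal increases the component count — the graph has no articulation points.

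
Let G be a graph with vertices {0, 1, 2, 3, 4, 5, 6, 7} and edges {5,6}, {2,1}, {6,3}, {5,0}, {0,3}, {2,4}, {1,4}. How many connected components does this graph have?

7 is isolated — a component by itself.
Starting from 1 we can reach 1, 2, 4. That is one component of size 3.
Starting from 0 we can reach 0, 3, 5, 6. That is one component of size 4.
Total: 3 components.

3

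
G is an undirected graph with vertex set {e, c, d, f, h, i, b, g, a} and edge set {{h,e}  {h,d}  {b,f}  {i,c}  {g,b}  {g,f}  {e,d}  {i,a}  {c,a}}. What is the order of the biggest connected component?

3

Starting from b we can reach b, f, g. That is one component of size 3.
Starting from d we can reach d, e, h. That is one component of size 3.
Starting from a we can reach a, c, i. That is one component of size 3.
The largest has 3 vertices.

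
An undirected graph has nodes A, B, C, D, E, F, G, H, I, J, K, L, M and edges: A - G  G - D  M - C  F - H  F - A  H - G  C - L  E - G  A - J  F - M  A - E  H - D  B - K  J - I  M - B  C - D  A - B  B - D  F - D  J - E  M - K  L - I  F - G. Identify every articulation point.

Removing C, for instance, still leaves 1 component. No single vertex removal increases the component count — the graph has no articulation points.

none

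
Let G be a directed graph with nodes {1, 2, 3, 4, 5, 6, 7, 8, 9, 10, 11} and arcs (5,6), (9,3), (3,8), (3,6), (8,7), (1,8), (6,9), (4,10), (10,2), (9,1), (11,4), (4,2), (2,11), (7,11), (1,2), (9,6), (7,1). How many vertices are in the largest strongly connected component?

{2, 4, 10, 11} are all mutually reachable — one SCC of size 4.
{1, 7, 8} are all mutually reachable — one SCC of size 3.
{3, 6, 9} are all mutually reachable — one SCC of size 3.
{5} is an SCC by itself.
The largest has 4 vertices.

4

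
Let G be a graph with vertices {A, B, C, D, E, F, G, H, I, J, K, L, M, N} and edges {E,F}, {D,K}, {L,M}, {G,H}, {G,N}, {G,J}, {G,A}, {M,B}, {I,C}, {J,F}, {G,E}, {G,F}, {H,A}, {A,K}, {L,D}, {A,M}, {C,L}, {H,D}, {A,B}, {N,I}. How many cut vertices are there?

Removing G increases the component count from 1 to 2, so G is a cut vertex.
By contrast removing J leaves 1 component; it is not a cut vertex. No other vertex is a cut vertex either.

1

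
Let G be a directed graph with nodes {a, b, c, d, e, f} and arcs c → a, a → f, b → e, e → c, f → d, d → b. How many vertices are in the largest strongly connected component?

{a, b, c, d, e, f} are all mutually reachable — one SCC of size 6.
The largest has 6 vertices.

6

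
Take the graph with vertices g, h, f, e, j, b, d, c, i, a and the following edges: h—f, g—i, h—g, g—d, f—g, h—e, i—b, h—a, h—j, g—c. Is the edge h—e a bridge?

Removing h—e leaves no path between h and e: the component count goes from 1 to 2. So it is a bridge.

Yes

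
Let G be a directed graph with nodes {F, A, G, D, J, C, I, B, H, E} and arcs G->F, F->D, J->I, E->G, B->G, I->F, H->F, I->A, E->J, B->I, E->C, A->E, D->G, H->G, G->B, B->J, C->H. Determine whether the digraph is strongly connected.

From E we can reach every vertex (A, B, C, D, E, F, G, H, I, J), and every vertex can reach E (A, B, C, D, E, F, G, H, I, J). So the whole graph is one strongly connected component.

Yes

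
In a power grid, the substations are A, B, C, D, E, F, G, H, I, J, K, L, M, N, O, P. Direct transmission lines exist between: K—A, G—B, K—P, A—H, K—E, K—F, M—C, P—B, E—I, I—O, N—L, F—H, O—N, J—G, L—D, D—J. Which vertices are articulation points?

K

Removing K increases the component count from 2 to 3, so K is a cut vertex.
By contrast removing E leaves 2 components; it is not a cut vertex. No other vertex is a cut vertex either.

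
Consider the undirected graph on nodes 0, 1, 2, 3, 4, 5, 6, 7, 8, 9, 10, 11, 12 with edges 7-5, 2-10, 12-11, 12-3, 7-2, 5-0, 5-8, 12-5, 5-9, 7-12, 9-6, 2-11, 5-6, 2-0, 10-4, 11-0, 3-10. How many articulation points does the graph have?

Removing 5 increases the component count from 2 to 4, so 5 is a cut vertex.
Removing 10 increases the component count from 2 to 3, so 10 is a cut vertex.
By contrast removing 9 leaves 2 components; it is not a cut vertex. No other vertex is a cut vertex either.

2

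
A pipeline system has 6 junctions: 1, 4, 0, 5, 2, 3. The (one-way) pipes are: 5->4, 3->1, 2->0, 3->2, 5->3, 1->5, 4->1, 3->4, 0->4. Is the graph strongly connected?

Yes

From 1 we can reach every vertex (0, 1, 2, 3, 4, 5), and every vertex can reach 1 (0, 1, 2, 3, 4, 5). So the whole graph is one strongly connected component.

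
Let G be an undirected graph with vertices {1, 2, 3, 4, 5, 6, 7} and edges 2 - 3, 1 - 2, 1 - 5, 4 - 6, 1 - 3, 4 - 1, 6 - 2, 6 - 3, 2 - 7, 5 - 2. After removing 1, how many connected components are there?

With 1 gone, the remaining components are: {2, 3, 4, 5, 6, 7}.
That is 1 component.

1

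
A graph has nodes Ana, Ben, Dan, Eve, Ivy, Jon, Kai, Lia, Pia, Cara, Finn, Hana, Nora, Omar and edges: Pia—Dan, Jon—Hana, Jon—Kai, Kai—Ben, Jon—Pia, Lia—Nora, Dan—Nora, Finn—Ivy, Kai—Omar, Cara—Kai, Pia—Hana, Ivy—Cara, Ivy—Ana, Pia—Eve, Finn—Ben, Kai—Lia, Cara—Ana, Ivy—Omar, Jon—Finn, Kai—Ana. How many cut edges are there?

1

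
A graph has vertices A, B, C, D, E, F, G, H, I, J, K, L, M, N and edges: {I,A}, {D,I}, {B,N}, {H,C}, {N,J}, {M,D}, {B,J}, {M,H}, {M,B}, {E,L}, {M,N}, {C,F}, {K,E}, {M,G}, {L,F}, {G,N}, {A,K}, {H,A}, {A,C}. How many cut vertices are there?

Removing M increases the component count from 1 to 2, so M is a cut vertex.
By contrast removing J leaves 1 component; it is not a cut vertex. No other vertex is a cut vertex either.

1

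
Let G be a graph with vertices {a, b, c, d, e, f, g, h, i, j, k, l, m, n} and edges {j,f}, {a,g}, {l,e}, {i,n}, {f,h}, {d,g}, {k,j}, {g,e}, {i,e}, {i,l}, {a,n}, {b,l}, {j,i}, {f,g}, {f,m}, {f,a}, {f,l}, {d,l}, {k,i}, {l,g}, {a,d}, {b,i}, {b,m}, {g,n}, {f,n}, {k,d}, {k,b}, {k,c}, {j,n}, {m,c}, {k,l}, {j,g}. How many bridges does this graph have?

1

The edges on the cycle k-j-f-a-n-i-b-k are not bridges since each lies on that cycle.
But removing f - h disconnects f from h — this is a bridge.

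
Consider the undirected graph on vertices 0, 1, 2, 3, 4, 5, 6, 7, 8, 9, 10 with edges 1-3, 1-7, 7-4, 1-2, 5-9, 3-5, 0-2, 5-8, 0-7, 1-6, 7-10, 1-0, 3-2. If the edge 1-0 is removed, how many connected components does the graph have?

1

1 and 0 are still connected via 1-7-0, so the component count stays at 1.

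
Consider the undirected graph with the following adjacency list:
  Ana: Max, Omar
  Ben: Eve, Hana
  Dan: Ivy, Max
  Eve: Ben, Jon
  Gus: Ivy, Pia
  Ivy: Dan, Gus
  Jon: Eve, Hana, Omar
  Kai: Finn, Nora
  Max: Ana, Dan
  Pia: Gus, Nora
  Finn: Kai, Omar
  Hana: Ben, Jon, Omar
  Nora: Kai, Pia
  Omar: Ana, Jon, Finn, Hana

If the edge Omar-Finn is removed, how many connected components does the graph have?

1

Omar and Finn are still connected via Omar-Ana-Max-Dan-Ivy-Gus-Pia-Nora-Kai-Finn, so the component count stays at 1.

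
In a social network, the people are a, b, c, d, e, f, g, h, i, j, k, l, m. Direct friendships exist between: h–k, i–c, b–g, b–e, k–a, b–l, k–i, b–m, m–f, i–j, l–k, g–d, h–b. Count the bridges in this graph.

The edges on the cycle h-b-l-k-h are not bridges since each lies on that cycle.
But removing k–a disconnects k from a; removing b–e disconnects b from e; removing k–i disconnects k from i; removing d–g disconnects d from g — these are bridges.
In total 9 edges are bridges.

9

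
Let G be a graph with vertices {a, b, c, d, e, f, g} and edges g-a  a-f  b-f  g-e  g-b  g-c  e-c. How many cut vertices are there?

Removing g increases the component count from 2 to 3, so g is a cut vertex.
By contrast removing a leaves 2 components; it is not a cut vertex. No other vertex is a cut vertex either.

1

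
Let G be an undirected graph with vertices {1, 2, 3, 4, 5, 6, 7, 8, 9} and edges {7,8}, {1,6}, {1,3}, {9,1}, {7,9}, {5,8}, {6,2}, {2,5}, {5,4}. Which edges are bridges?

1-3, 4-5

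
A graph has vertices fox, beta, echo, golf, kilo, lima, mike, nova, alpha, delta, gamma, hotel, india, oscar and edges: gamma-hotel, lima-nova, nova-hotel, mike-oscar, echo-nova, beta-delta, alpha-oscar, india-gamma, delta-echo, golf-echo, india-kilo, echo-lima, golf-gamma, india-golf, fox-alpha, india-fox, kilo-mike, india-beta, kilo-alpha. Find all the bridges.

none

The edges on the cycle kilo-mike-oscar-alpha-kilo are not bridges since each lies on that cycle.
Every edge lies on some cycle, so there are no bridges.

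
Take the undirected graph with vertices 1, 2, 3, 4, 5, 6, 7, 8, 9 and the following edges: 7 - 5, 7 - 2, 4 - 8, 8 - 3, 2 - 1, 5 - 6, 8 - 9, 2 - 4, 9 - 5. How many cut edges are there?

The edges on the cycle 7-2-4-8-9-5-7 are not bridges since each lies on that cycle.
But removing 5 - 6 disconnects 5 from 6; removing 1 - 2 disconnects 1 from 2; removing 8 - 3 disconnects 8 from 3 — these are bridges.
That makes 3 bridges.

3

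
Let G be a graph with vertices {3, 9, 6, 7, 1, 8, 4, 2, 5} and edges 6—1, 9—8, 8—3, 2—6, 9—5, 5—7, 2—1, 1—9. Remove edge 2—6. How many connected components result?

2

2 and 6 are still connected via 2-1-6, so the component count stays at 2.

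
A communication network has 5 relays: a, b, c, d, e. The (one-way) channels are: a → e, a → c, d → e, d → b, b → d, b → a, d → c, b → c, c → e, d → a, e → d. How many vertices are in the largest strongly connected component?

{a, b, c, d, e} are all mutually reachable — one SCC of size 5.
The largest has 5 vertices.

5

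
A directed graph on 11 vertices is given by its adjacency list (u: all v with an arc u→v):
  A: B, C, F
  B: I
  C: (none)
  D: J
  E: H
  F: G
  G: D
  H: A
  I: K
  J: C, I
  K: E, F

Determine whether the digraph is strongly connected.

No

There is no directed path from C to A, so the graph is not strongly connected.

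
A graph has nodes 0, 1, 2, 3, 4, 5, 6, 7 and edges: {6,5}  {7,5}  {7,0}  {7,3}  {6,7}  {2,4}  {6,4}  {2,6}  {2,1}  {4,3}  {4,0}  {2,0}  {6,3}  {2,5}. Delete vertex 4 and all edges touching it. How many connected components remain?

With 4 gone, the remaining components are: {0, 1, 2, 3, 5, 6, 7}.
That is 1 component.

1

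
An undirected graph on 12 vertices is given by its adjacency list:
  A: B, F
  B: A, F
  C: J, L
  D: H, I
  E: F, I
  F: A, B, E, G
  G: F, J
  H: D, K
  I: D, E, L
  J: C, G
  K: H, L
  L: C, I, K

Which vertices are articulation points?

Removing F increases the component count from 1 to 2, so F is a cut vertex.
By contrast removing K leaves 1 component; it is not a cut vertex. No other vertex is a cut vertex either.

F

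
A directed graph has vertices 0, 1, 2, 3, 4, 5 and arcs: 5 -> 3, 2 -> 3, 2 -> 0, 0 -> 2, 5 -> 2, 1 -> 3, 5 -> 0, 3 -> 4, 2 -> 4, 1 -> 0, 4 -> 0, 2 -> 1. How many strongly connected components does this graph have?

{0, 1, 2, 3, 4} are all mutually reachable — one SCC of size 5.
{5} is an SCC by itself.
That gives 2 strongly connected components.

2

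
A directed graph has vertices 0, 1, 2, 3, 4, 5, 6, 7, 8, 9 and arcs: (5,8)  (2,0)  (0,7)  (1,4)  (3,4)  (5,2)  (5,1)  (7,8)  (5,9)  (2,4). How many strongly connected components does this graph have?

10

{1} is an SCC by itself.
{7} is an SCC by itself.
{5} is an SCC by itself.
{4} is an SCC by itself.
{8} is an SCC by itself.
(and 5 more singleton SCCs)
That gives 10 strongly connected components.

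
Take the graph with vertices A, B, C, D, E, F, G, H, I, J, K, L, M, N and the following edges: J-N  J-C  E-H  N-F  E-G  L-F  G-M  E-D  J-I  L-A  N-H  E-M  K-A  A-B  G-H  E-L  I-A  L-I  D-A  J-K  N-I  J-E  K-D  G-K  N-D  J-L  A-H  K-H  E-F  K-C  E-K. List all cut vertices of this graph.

Removing A increases the component count from 1 to 2, so A is a cut vertex.
By contrast removing C leaves 1 component; it is not a cut vertex. No other vertex is a cut vertex either.

A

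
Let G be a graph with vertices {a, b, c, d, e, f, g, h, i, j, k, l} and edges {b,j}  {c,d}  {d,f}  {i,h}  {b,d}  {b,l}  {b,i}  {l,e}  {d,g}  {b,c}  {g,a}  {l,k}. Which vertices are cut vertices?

Removing b increases the component count from 1 to 4, so b is a cut vertex.
Removing d increases the component count from 1 to 3, so d is a cut vertex.
Removing g increases the component count from 1 to 2, so g is a cut vertex.
Likewise i, l are cut vertices.
By contrast removing f leaves 1 component; it is not a cut vertex. No other vertex is a cut vertex either.

b, d, g, i, l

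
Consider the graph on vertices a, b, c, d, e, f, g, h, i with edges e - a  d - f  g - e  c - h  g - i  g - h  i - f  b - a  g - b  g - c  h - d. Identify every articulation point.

g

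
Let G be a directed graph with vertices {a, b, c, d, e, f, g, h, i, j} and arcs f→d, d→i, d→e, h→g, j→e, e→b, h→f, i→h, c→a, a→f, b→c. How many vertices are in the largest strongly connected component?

8

{a, b, c, d, e, f, h, i} are all mutually reachable — one SCC of size 8.
{g} is an SCC by itself.
{j} is an SCC by itself.
The largest has 8 vertices.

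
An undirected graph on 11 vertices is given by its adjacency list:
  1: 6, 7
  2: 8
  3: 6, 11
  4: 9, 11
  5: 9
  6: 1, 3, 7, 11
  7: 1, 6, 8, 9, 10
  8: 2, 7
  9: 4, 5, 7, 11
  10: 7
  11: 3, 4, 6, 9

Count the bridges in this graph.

4

The edges on the cycle 9-7-6-3-11-9 are not bridges since each lies on that cycle.
But removing 7-8 disconnects 7 from 8; removing 5-9 disconnects 5 from 9; removing 2-8 disconnects 2 from 8; removing 7-10 disconnects 7 from 10 — these are bridges.
That makes 4 bridges.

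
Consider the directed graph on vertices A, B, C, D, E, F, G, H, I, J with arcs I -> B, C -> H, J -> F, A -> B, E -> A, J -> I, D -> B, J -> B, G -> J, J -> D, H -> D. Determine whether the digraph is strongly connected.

No

There is no directed path from D to H, so the graph is not strongly connected.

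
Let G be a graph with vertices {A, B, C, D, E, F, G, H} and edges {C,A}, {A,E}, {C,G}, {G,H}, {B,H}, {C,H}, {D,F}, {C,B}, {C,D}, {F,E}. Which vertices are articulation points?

C

Removing C increases the component count from 1 to 2, so C is a cut vertex.
By contrast removing E leaves 1 component; it is not a cut vertex. No other vertex is a cut vertex either.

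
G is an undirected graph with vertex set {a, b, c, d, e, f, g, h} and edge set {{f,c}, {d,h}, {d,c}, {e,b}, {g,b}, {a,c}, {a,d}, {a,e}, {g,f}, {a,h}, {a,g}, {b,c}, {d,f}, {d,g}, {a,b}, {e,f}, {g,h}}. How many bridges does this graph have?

The edges on the cycle a-d-g-b-c-f-e-a are not bridges since each lies on that cycle.
Every edge lies on some cycle, so there are no bridges.

0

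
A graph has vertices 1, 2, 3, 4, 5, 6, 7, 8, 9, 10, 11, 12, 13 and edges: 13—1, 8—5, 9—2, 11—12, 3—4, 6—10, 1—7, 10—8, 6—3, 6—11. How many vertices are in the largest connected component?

8

Starting from 2 we can reach 2, 9. That is one component of size 2.
Starting from 1 we can reach 1, 7, 13. That is one component of size 3.
Starting from 3 we can reach 3, 4, 5, 6, 8, 10, 11, 12. That is one component of size 8.
The largest has 8 vertices.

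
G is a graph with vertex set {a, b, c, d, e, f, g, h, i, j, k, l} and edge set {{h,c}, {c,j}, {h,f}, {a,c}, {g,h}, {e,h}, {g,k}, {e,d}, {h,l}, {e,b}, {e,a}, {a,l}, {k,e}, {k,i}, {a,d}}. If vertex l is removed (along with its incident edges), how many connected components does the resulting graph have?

With l gone, the remaining components are: {a, b, c, d, e, f, g, h, i, j, k}.
That is 1 component.

1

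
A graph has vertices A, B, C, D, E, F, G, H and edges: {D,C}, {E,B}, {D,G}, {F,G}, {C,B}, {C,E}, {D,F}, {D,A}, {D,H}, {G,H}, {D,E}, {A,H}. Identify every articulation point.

D

Removing D increases the component count from 1 to 2, so D is a cut vertex.
By contrast removing B leaves 1 component; it is not a cut vertex. No other vertex is a cut vertex either.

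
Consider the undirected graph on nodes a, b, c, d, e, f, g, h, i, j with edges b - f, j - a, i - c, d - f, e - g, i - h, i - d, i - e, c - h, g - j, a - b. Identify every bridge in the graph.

none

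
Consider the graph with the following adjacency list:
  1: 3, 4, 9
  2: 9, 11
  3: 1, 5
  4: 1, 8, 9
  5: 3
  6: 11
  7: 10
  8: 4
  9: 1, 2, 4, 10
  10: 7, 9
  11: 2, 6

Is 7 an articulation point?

No

Deleting 7 leaves 1 component (was 1), so 7 is not a cut vertex.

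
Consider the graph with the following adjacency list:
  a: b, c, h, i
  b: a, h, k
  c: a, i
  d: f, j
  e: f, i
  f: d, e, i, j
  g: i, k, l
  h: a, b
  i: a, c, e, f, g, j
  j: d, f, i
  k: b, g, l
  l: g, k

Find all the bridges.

none

The edges on the cycle i-e-f-i are not bridges since each lies on that cycle.
Every edge lies on some cycle, so there are no bridges.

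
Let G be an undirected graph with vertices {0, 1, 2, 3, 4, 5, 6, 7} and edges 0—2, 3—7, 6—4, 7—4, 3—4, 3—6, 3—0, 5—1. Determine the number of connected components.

2

Starting from 1 we can reach 1, 5. That is one component of size 2.
Starting from 0 we can reach 0, 2, 3, 4, 6, 7. That is one component of size 6.
Total: 2 components.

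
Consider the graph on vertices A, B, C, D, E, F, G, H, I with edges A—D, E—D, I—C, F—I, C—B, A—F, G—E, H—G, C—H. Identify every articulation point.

Removing C increases the component count from 1 to 2, so C is a cut vertex.
By contrast removing B leaves 1 component; it is not a cut vertex. No other vertex is a cut vertex either.

C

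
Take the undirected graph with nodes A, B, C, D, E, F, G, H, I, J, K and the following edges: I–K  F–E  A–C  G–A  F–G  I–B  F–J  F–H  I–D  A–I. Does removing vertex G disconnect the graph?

Deleting G raises the number of components from 1 to 2, so G is a cut vertex.

Yes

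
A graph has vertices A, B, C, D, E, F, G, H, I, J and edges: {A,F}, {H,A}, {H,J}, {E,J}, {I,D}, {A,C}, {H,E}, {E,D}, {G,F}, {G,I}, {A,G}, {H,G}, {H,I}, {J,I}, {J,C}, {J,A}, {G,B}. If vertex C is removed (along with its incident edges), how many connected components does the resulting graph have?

1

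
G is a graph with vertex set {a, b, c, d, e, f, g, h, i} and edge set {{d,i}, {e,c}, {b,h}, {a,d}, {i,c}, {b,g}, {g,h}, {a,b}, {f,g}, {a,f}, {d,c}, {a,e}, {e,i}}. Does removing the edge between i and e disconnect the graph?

No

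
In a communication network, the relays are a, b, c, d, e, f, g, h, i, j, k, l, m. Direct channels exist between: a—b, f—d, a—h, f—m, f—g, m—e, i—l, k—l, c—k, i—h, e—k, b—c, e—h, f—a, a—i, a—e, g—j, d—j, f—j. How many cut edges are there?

The edges on the cycle a-b-c-k-l-i-a are not bridges since each lies on that cycle.
Every edge lies on some cycle, so there are no bridges.

0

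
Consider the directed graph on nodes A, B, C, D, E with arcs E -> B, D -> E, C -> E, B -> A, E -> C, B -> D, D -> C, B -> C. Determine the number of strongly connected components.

2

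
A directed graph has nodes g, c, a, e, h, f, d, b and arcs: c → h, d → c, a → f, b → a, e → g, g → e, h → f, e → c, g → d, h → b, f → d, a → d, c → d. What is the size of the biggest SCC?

6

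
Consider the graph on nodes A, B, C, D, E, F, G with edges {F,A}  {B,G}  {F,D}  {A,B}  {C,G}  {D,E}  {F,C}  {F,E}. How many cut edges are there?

The edges on the cycle F-D-E-F are not bridges since each lies on that cycle.
Every edge lies on some cycle, so there are no bridges.

0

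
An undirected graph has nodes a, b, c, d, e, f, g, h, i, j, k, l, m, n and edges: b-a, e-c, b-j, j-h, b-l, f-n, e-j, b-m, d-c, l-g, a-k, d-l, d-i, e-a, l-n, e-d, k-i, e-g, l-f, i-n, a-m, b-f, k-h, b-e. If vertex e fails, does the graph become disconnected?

No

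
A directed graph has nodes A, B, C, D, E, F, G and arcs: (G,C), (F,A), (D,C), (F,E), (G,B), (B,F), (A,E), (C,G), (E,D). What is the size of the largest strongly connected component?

7

{A, B, C, D, E, F, G} are all mutually reachable — one SCC of size 7.
The largest has 7 vertices.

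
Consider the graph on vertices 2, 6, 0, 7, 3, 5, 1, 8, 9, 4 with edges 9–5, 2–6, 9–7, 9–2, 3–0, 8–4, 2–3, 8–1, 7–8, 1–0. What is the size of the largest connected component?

10

Starting from 0 we can reach 0, 1, 2, 3, 4, 5, 6, 7, 8, 9. That is one component of size 10.
The largest has 10 vertices.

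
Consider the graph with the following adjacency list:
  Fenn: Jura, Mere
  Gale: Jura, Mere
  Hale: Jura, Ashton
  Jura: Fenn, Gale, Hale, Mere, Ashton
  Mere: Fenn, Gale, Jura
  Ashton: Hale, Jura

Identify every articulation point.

Jura

Removing Jura increases the component count from 1 to 2, so Jura is a cut vertex.
By contrast removing Hale leaves 1 component; it is not a cut vertex. No other vertex is a cut vertex either.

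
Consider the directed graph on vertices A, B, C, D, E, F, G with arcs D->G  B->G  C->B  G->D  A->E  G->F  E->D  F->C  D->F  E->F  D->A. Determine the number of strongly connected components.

1

{A, B, C, D, E, F, G} are all mutually reachable — one SCC of size 7.
That gives 1 strongly connected component.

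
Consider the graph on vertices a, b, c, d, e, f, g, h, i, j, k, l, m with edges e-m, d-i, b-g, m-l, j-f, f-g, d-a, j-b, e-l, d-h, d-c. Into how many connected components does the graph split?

k is isolated — a component by itself.
Starting from e we can reach e, l, m. That is one component of size 3.
Starting from b we can reach b, f, g, j. That is one component of size 4.
Starting from a we can reach a, c, d, h, i. That is one component of size 5.
Total: 4 components.

4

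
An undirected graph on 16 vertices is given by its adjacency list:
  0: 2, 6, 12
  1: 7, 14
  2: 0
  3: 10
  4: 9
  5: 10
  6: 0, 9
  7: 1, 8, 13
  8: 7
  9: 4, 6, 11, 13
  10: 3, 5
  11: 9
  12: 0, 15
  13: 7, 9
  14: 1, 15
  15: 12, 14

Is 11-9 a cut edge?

Removing 11-9 leaves no path between 11 and 9: the component count goes from 2 to 3. So it is a bridge.

Yes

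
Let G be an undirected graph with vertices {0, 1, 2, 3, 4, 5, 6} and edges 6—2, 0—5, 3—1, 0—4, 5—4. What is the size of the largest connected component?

3

Starting from 1 we can reach 1, 3. That is one component of size 2.
Starting from 2 we can reach 2, 6. That is one component of size 2.
Starting from 0 we can reach 0, 4, 5. That is one component of size 3.
The largest has 3 vertices.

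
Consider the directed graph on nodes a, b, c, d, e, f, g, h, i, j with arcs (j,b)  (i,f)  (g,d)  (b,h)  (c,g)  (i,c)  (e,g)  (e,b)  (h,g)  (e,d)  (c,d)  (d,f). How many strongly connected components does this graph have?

{j} is an SCC by itself.
{f} is an SCC by itself.
{b} is an SCC by itself.
{e} is an SCC by itself.
{i} is an SCC by itself.
(and 5 more singleton SCCs)
That gives 10 strongly connected components.

10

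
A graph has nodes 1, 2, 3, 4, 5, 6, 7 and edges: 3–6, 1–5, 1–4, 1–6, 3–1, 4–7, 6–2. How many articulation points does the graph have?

3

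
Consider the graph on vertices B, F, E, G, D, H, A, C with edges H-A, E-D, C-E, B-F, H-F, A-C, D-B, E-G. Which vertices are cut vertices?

Removing E increases the component count from 1 to 2, so E is a cut vertex.
By contrast removing B leaves 1 component; it is not a cut vertex. No other vertex is a cut vertex either.

E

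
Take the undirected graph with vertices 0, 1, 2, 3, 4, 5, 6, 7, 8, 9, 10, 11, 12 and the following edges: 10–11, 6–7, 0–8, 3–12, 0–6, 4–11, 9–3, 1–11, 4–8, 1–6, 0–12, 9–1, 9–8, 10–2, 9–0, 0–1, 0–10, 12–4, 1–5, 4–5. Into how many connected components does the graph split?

1

Starting from 0 we can reach 0, 1, 2, 3, 4, 5, 6, 7, 8, 9, 10, 11, 12. That is one component of size 13.
Total: 1 component.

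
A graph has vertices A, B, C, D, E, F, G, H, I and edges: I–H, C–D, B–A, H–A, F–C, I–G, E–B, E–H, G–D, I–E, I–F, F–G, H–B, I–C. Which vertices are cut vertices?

I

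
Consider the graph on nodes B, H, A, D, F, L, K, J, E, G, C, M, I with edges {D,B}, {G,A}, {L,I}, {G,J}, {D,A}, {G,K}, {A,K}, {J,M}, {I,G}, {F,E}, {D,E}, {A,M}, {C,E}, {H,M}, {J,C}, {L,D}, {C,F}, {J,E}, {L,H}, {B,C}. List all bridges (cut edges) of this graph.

none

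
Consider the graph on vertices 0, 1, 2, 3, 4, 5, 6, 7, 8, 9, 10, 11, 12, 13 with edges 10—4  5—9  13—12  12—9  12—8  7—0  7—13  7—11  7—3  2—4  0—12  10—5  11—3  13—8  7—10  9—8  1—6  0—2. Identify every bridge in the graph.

The edges on the cycle 7-11-3-7 are not bridges since each lies on that cycle.
But removing 1—6 disconnects 1 from 6 — this is a bridge.

1-6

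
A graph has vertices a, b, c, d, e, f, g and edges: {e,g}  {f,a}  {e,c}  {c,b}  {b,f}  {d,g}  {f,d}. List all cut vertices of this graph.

f

Removing f increases the component count from 1 to 2, so f is a cut vertex.
By contrast removing c leaves 1 component; it is not a cut vertex. No other vertex is a cut vertex either.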